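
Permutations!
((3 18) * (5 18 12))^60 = (18)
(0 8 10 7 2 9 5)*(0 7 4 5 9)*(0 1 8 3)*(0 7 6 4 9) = (0 3 7 2 1 8 10 9)(4 5 6) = [3, 8, 1, 7, 5, 6, 4, 2, 10, 0, 9]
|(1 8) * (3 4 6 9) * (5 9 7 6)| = |(1 8)(3 4 5 9)(6 7)| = 4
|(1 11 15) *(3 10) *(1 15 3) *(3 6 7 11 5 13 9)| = 6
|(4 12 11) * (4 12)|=2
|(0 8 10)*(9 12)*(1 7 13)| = 6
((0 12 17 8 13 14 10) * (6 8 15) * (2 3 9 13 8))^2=((0 12 17 15 6 2 3 9 13 14 10))^2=(0 17 6 3 13 10 12 15 2 9 14)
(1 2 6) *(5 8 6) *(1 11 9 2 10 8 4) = [0, 10, 5, 3, 1, 4, 11, 7, 6, 2, 8, 9] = (1 10 8 6 11 9 2 5 4)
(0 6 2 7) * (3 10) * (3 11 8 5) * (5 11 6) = [5, 1, 7, 10, 4, 3, 2, 0, 11, 9, 6, 8] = (0 5 3 10 6 2 7)(8 11)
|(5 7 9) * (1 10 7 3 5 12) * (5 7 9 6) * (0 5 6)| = 4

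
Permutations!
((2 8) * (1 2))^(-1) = ((1 2 8))^(-1) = (1 8 2)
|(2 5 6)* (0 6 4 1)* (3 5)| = 7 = |(0 6 2 3 5 4 1)|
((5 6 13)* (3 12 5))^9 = (3 13 6 5 12)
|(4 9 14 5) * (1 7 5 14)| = |(14)(1 7 5 4 9)| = 5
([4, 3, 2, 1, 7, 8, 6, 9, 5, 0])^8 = [0, 1, 2, 3, 4, 5, 6, 7, 8, 9]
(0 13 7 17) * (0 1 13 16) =(0 16)(1 13 7 17) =[16, 13, 2, 3, 4, 5, 6, 17, 8, 9, 10, 11, 12, 7, 14, 15, 0, 1]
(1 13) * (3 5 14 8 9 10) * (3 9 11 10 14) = (1 13)(3 5)(8 11 10 9 14) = [0, 13, 2, 5, 4, 3, 6, 7, 11, 14, 9, 10, 12, 1, 8]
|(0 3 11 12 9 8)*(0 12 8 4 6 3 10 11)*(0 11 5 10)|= |(3 11 8 12 9 4 6)(5 10)|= 14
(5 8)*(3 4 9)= [0, 1, 2, 4, 9, 8, 6, 7, 5, 3]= (3 4 9)(5 8)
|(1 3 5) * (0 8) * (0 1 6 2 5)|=12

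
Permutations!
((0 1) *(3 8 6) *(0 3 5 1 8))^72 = (8)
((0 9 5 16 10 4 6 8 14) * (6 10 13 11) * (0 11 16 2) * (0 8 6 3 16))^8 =(0 16 11 8 5)(2 9 13 3 14)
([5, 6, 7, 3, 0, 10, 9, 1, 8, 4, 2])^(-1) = [4, 7, 10, 3, 9, 0, 1, 2, 8, 6, 5]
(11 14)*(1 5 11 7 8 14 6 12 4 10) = (1 5 11 6 12 4 10)(7 8 14) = [0, 5, 2, 3, 10, 11, 12, 8, 14, 9, 1, 6, 4, 13, 7]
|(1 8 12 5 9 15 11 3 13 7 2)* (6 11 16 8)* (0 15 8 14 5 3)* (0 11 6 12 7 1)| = 36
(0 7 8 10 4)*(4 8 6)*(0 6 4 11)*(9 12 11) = [7, 1, 2, 3, 6, 5, 9, 4, 10, 12, 8, 0, 11] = (0 7 4 6 9 12 11)(8 10)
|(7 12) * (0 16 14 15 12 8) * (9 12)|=8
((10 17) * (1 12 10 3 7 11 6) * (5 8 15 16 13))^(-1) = (1 6 11 7 3 17 10 12)(5 13 16 15 8)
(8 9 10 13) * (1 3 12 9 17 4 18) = [0, 3, 2, 12, 18, 5, 6, 7, 17, 10, 13, 11, 9, 8, 14, 15, 16, 4, 1] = (1 3 12 9 10 13 8 17 4 18)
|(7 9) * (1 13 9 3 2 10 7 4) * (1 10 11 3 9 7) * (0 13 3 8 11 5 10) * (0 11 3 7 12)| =30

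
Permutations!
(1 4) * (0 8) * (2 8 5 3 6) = (0 5 3 6 2 8)(1 4) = [5, 4, 8, 6, 1, 3, 2, 7, 0]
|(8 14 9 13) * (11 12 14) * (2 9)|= 7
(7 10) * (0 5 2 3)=(0 5 2 3)(7 10)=[5, 1, 3, 0, 4, 2, 6, 10, 8, 9, 7]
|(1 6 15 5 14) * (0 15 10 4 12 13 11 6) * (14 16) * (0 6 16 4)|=|(0 15 5 4 12 13 11 16 14 1 6 10)|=12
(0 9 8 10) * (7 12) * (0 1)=(0 9 8 10 1)(7 12)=[9, 0, 2, 3, 4, 5, 6, 12, 10, 8, 1, 11, 7]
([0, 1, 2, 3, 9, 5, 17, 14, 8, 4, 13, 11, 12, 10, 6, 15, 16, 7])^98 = [0, 1, 2, 3, 4, 5, 7, 6, 8, 9, 10, 11, 12, 13, 17, 15, 16, 14]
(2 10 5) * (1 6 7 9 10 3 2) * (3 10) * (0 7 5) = [7, 6, 10, 2, 4, 1, 5, 9, 8, 3, 0] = (0 7 9 3 2 10)(1 6 5)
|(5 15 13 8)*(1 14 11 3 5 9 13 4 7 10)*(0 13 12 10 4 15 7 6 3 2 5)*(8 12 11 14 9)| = |(15)(0 13 12 10 1 9 11 2 5 7 4 6 3)| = 13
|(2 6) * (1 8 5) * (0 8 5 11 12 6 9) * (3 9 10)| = 18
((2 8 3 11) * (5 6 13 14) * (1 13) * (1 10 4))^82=(1 10 5 13 4 6 14)(2 3)(8 11)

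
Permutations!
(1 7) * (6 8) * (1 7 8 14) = [0, 8, 2, 3, 4, 5, 14, 7, 6, 9, 10, 11, 12, 13, 1] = (1 8 6 14)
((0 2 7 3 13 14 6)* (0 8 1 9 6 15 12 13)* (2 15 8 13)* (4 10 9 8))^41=((0 15 12 2 7 3)(1 8)(4 10 9 6 13 14))^41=(0 3 7 2 12 15)(1 8)(4 14 13 6 9 10)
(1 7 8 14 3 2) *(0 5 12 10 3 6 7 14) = (0 5 12 10 3 2 1 14 6 7 8) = [5, 14, 1, 2, 4, 12, 7, 8, 0, 9, 3, 11, 10, 13, 6]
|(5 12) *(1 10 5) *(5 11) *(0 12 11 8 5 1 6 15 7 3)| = 30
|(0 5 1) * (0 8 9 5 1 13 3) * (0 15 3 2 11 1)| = |(1 8 9 5 13 2 11)(3 15)| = 14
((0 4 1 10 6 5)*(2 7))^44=((0 4 1 10 6 5)(2 7))^44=(0 1 6)(4 10 5)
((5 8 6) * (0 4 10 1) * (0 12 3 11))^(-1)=(0 11 3 12 1 10 4)(5 6 8)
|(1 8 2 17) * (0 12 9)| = 12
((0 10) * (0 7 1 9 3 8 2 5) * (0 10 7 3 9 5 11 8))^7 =(0 7 1 5 10 3)(2 11 8)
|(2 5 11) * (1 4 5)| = |(1 4 5 11 2)| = 5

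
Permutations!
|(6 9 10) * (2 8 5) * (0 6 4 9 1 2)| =6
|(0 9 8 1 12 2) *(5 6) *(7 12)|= 14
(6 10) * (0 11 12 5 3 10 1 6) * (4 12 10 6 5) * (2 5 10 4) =(0 11 4 12 2 5 3 6 1 10) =[11, 10, 5, 6, 12, 3, 1, 7, 8, 9, 0, 4, 2]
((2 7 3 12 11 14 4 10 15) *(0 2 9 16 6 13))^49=(0 4)(2 10)(3 9)(6 11)(7 15)(12 16)(13 14)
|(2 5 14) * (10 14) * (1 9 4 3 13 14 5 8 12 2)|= |(1 9 4 3 13 14)(2 8 12)(5 10)|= 6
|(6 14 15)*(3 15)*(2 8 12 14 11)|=8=|(2 8 12 14 3 15 6 11)|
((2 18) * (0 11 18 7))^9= ((0 11 18 2 7))^9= (0 7 2 18 11)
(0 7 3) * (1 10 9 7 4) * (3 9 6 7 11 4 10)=(0 10 6 7 9 11 4 1 3)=[10, 3, 2, 0, 1, 5, 7, 9, 8, 11, 6, 4]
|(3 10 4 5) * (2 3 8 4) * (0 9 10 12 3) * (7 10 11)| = |(0 9 11 7 10 2)(3 12)(4 5 8)| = 6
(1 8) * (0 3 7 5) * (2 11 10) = (0 3 7 5)(1 8)(2 11 10) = [3, 8, 11, 7, 4, 0, 6, 5, 1, 9, 2, 10]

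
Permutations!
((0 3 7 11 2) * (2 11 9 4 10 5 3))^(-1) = (11)(0 2)(3 5 10 4 9 7)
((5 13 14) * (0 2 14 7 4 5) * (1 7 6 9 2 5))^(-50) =((0 5 13 6 9 2 14)(1 7 4))^(-50) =(0 14 2 9 6 13 5)(1 7 4)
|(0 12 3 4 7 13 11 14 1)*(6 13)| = |(0 12 3 4 7 6 13 11 14 1)| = 10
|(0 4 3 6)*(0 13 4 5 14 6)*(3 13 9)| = 6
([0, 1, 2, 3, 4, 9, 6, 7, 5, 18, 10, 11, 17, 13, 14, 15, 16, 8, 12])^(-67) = (5 8 17 12 18 9)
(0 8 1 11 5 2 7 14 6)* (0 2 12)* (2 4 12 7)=(0 8 1 11 5 7 14 6 4 12)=[8, 11, 2, 3, 12, 7, 4, 14, 1, 9, 10, 5, 0, 13, 6]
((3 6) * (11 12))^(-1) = (3 6)(11 12) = ((3 6)(11 12))^(-1)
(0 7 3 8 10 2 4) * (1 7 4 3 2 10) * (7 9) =(10)(0 4)(1 9 7 2 3 8) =[4, 9, 3, 8, 0, 5, 6, 2, 1, 7, 10]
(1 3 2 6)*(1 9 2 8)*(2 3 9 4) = [0, 9, 6, 8, 2, 5, 4, 7, 1, 3] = (1 9 3 8)(2 6 4)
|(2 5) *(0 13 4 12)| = 4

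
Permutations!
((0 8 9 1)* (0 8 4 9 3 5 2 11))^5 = ((0 4 9 1 8 3 5 2 11))^5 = (0 3 4 5 9 2 1 11 8)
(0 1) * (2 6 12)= (0 1)(2 6 12)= [1, 0, 6, 3, 4, 5, 12, 7, 8, 9, 10, 11, 2]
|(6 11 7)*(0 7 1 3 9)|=7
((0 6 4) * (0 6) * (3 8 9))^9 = (9)(4 6)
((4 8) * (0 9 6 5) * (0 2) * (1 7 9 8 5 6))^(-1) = (0 2 5 4 8)(1 9 7)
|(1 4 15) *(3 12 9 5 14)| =|(1 4 15)(3 12 9 5 14)| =15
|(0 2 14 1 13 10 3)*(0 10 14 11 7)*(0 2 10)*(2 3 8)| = 21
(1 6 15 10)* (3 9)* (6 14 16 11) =(1 14 16 11 6 15 10)(3 9) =[0, 14, 2, 9, 4, 5, 15, 7, 8, 3, 1, 6, 12, 13, 16, 10, 11]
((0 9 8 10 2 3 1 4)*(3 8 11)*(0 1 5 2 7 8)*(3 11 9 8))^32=((11)(0 8 10 7 3 5 2)(1 4))^32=(11)(0 3 8 5 10 2 7)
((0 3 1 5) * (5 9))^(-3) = (0 1 5 3 9)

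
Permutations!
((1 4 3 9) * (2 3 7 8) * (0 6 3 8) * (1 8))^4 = (0 8 7 9 4 3 1 6 2)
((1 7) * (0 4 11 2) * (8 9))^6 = (0 11)(2 4)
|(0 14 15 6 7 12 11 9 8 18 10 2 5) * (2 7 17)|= 7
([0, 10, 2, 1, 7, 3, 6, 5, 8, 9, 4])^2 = (1 4 5)(3 10 7)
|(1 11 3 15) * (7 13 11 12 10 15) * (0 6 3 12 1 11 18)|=|(0 6 3 7 13 18)(10 15 11 12)|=12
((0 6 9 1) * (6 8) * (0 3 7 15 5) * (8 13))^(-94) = ((0 13 8 6 9 1 3 7 15 5))^(-94) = (0 3 8 15 9)(1 13 7 6 5)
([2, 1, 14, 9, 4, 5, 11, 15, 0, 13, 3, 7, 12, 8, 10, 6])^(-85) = [10, 1, 3, 8, 4, 5, 15, 11, 14, 0, 13, 6, 12, 2, 9, 7]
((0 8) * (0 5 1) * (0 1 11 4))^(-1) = (0 4 11 5 8)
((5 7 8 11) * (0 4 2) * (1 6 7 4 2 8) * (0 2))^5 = (1 7 6)(4 8 11 5)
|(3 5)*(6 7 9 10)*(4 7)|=10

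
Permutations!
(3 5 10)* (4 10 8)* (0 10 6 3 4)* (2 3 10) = (0 2 3 5 8)(4 6 10) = [2, 1, 3, 5, 6, 8, 10, 7, 0, 9, 4]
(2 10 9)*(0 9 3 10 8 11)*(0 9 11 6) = (0 11 9 2 8 6)(3 10) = [11, 1, 8, 10, 4, 5, 0, 7, 6, 2, 3, 9]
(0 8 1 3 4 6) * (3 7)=(0 8 1 7 3 4 6)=[8, 7, 2, 4, 6, 5, 0, 3, 1]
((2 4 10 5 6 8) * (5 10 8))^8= (10)(2 8 4)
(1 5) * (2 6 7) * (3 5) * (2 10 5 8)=(1 3 8 2 6 7 10 5)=[0, 3, 6, 8, 4, 1, 7, 10, 2, 9, 5]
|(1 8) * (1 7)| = |(1 8 7)| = 3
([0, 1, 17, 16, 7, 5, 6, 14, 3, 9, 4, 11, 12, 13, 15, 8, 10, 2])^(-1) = (2 17)(3 8 15 14 7 4 10 16)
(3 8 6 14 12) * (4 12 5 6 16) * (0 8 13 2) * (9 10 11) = [8, 1, 0, 13, 12, 6, 14, 7, 16, 10, 11, 9, 3, 2, 5, 15, 4] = (0 8 16 4 12 3 13 2)(5 6 14)(9 10 11)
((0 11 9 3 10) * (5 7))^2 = (0 9 10 11 3)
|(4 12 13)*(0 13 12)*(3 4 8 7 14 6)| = |(0 13 8 7 14 6 3 4)| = 8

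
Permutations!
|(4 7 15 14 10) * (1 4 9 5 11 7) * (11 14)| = |(1 4)(5 14 10 9)(7 15 11)| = 12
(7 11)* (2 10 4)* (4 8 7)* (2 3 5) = (2 10 8 7 11 4 3 5) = [0, 1, 10, 5, 3, 2, 6, 11, 7, 9, 8, 4]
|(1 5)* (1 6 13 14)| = |(1 5 6 13 14)| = 5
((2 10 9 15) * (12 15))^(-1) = (2 15 12 9 10)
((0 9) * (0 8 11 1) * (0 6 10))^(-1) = (0 10 6 1 11 8 9)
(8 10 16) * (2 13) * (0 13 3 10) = (0 13 2 3 10 16 8) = [13, 1, 3, 10, 4, 5, 6, 7, 0, 9, 16, 11, 12, 2, 14, 15, 8]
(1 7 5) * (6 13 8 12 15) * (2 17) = (1 7 5)(2 17)(6 13 8 12 15) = [0, 7, 17, 3, 4, 1, 13, 5, 12, 9, 10, 11, 15, 8, 14, 6, 16, 2]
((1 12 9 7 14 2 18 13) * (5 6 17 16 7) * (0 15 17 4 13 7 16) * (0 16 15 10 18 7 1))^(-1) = (0 13 4 6 5 9 12 1 18 10)(2 14 7)(15 16 17) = ((0 10 18 1 12 9 5 6 4 13)(2 7 14)(15 17 16))^(-1)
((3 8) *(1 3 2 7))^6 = (1 3 8 2 7)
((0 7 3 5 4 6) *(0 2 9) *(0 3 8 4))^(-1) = (0 5 3 9 2 6 4 8 7)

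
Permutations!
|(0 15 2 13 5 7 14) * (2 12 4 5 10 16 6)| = |(0 15 12 4 5 7 14)(2 13 10 16 6)| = 35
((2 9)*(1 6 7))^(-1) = ((1 6 7)(2 9))^(-1) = (1 7 6)(2 9)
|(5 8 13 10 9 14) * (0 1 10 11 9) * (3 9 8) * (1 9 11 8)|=8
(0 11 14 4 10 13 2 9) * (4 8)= (0 11 14 8 4 10 13 2 9)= [11, 1, 9, 3, 10, 5, 6, 7, 4, 0, 13, 14, 12, 2, 8]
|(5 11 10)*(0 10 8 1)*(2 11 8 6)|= 15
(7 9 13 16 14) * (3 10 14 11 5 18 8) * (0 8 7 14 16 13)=[8, 1, 2, 10, 4, 18, 6, 9, 3, 0, 16, 5, 12, 13, 14, 15, 11, 17, 7]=(0 8 3 10 16 11 5 18 7 9)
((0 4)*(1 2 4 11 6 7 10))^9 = ((0 11 6 7 10 1 2 4))^9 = (0 11 6 7 10 1 2 4)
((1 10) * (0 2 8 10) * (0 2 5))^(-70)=(1 8)(2 10)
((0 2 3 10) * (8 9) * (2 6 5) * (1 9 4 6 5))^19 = (0 10 3 2 5)(1 6 4 8 9)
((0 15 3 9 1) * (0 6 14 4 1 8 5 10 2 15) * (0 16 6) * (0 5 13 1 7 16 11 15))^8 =(0 5 8 15 2 1 9 11 10 13 3)(4 6 7 14 16)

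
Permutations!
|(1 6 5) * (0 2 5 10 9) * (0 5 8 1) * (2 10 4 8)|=4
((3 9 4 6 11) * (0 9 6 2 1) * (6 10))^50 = (3 6)(10 11)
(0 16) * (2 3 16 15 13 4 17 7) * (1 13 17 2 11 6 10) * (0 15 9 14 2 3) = (0 9 14 2)(1 13 4 3 16 15 17 7 11 6 10) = [9, 13, 0, 16, 3, 5, 10, 11, 8, 14, 1, 6, 12, 4, 2, 17, 15, 7]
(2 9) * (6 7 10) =(2 9)(6 7 10) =[0, 1, 9, 3, 4, 5, 7, 10, 8, 2, 6]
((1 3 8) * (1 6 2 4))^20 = (1 8 2)(3 6 4)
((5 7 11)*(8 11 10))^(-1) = (5 11 8 10 7)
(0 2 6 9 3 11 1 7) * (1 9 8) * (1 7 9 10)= (0 2 6 8 7)(1 9 3 11 10)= [2, 9, 6, 11, 4, 5, 8, 0, 7, 3, 1, 10]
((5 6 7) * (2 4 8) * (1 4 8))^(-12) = (8) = ((1 4)(2 8)(5 6 7))^(-12)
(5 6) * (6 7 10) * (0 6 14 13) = [6, 1, 2, 3, 4, 7, 5, 10, 8, 9, 14, 11, 12, 0, 13] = (0 6 5 7 10 14 13)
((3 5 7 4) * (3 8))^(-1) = ((3 5 7 4 8))^(-1) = (3 8 4 7 5)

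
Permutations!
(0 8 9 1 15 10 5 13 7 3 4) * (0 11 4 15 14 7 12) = (0 8 9 1 14 7 3 15 10 5 13 12)(4 11) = [8, 14, 2, 15, 11, 13, 6, 3, 9, 1, 5, 4, 0, 12, 7, 10]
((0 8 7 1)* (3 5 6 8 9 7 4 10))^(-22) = (0 7)(1 9)(3 6 4)(5 8 10)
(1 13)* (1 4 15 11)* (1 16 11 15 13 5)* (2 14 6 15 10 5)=(1 2 14 6 15 10 5)(4 13)(11 16)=[0, 2, 14, 3, 13, 1, 15, 7, 8, 9, 5, 16, 12, 4, 6, 10, 11]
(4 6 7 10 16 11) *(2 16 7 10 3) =(2 16 11 4 6 10 7 3) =[0, 1, 16, 2, 6, 5, 10, 3, 8, 9, 7, 4, 12, 13, 14, 15, 11]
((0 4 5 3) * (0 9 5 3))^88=(0 9 4 5 3)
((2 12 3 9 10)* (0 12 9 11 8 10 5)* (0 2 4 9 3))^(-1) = (0 12)(2 5 9 4 10 8 11 3)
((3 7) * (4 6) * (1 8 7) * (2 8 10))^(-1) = ((1 10 2 8 7 3)(4 6))^(-1) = (1 3 7 8 2 10)(4 6)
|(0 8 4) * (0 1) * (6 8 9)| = |(0 9 6 8 4 1)| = 6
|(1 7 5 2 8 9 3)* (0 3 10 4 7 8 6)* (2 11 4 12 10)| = 28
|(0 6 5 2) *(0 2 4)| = |(0 6 5 4)| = 4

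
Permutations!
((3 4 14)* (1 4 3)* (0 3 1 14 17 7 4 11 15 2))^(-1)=((0 3 1 11 15 2)(4 17 7))^(-1)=(0 2 15 11 1 3)(4 7 17)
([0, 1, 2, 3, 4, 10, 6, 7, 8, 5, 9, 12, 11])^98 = (12)(5 9 10)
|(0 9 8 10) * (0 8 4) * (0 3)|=4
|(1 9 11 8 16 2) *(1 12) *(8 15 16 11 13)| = |(1 9 13 8 11 15 16 2 12)| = 9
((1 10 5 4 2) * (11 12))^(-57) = ((1 10 5 4 2)(11 12))^(-57) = (1 4 10 2 5)(11 12)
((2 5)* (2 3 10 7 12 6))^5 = (2 12 10 5 6 7 3)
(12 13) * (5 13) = (5 13 12) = [0, 1, 2, 3, 4, 13, 6, 7, 8, 9, 10, 11, 5, 12]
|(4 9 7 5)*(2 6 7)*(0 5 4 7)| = 7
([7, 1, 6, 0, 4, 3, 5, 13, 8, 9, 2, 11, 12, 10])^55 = (0 3 5 6 2 10 13 7)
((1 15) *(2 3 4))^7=(1 15)(2 3 4)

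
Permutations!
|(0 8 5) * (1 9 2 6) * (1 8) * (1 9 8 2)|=|(0 9 1 8 5)(2 6)|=10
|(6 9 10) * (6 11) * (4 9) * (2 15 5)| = |(2 15 5)(4 9 10 11 6)| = 15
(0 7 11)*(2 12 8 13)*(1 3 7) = [1, 3, 12, 7, 4, 5, 6, 11, 13, 9, 10, 0, 8, 2] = (0 1 3 7 11)(2 12 8 13)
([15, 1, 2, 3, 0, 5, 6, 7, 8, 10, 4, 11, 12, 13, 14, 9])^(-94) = (0 15 9 10 4)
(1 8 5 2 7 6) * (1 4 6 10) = (1 8 5 2 7 10)(4 6) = [0, 8, 7, 3, 6, 2, 4, 10, 5, 9, 1]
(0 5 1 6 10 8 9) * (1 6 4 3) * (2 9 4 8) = (0 5 6 10 2 9)(1 8 4 3) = [5, 8, 9, 1, 3, 6, 10, 7, 4, 0, 2]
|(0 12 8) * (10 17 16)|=|(0 12 8)(10 17 16)|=3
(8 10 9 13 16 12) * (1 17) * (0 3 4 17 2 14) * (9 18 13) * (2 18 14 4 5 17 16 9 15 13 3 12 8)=(0 12 2 4 16 8 10 14)(1 18 3 5 17)(9 15 13)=[12, 18, 4, 5, 16, 17, 6, 7, 10, 15, 14, 11, 2, 9, 0, 13, 8, 1, 3]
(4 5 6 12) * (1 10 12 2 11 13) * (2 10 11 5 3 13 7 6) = [0, 11, 5, 13, 3, 2, 10, 6, 8, 9, 12, 7, 4, 1] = (1 11 7 6 10 12 4 3 13)(2 5)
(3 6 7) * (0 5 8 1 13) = (0 5 8 1 13)(3 6 7) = [5, 13, 2, 6, 4, 8, 7, 3, 1, 9, 10, 11, 12, 0]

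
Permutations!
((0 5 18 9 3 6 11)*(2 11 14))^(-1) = (0 11 2 14 6 3 9 18 5)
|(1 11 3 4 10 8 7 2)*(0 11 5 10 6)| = |(0 11 3 4 6)(1 5 10 8 7 2)| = 30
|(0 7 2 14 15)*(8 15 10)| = 7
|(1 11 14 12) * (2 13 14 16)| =|(1 11 16 2 13 14 12)| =7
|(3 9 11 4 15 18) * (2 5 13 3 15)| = |(2 5 13 3 9 11 4)(15 18)| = 14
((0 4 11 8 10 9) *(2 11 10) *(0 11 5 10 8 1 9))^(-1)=((0 4 8 2 5 10)(1 9 11))^(-1)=(0 10 5 2 8 4)(1 11 9)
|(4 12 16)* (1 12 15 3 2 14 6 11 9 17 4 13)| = |(1 12 16 13)(2 14 6 11 9 17 4 15 3)| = 36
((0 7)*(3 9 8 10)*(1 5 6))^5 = ((0 7)(1 5 6)(3 9 8 10))^5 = (0 7)(1 6 5)(3 9 8 10)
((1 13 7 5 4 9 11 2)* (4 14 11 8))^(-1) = (1 2 11 14 5 7 13)(4 8 9)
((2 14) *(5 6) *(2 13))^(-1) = (2 13 14)(5 6)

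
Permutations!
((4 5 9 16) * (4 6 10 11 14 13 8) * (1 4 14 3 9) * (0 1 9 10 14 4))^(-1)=(0 1)(3 11 10)(4 8 13 14 6 16 9 5)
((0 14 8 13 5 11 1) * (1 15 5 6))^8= ((0 14 8 13 6 1)(5 11 15))^8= (0 8 6)(1 14 13)(5 15 11)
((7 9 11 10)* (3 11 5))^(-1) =((3 11 10 7 9 5))^(-1) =(3 5 9 7 10 11)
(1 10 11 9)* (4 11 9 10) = (1 4 11 10 9) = [0, 4, 2, 3, 11, 5, 6, 7, 8, 1, 9, 10]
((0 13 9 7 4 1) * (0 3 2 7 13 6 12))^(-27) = ((0 6 12)(1 3 2 7 4)(9 13))^(-27) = (1 7 3 4 2)(9 13)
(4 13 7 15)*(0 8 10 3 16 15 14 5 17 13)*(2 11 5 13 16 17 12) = (0 8 10 3 17 16 15 4)(2 11 5 12)(7 14 13) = [8, 1, 11, 17, 0, 12, 6, 14, 10, 9, 3, 5, 2, 7, 13, 4, 15, 16]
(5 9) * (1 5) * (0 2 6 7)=[2, 5, 6, 3, 4, 9, 7, 0, 8, 1]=(0 2 6 7)(1 5 9)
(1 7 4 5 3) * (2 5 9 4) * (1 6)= (1 7 2 5 3 6)(4 9)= [0, 7, 5, 6, 9, 3, 1, 2, 8, 4]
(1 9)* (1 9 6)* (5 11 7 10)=(1 6)(5 11 7 10)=[0, 6, 2, 3, 4, 11, 1, 10, 8, 9, 5, 7]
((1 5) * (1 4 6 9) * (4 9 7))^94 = ((1 5 9)(4 6 7))^94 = (1 5 9)(4 6 7)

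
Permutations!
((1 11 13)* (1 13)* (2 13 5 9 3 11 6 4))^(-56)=((1 6 4 2 13 5 9 3 11))^(-56)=(1 3 5 2 6 11 9 13 4)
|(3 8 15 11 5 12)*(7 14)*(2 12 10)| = |(2 12 3 8 15 11 5 10)(7 14)| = 8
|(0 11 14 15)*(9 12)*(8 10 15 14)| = |(0 11 8 10 15)(9 12)| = 10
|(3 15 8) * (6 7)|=6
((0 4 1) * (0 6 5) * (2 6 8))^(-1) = (0 5 6 2 8 1 4)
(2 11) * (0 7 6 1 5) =(0 7 6 1 5)(2 11) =[7, 5, 11, 3, 4, 0, 1, 6, 8, 9, 10, 2]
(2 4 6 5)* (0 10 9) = (0 10 9)(2 4 6 5) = [10, 1, 4, 3, 6, 2, 5, 7, 8, 0, 9]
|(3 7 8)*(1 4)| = |(1 4)(3 7 8)| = 6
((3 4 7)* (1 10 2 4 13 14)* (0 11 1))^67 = (0 3 2 11 13 4 1 14 7 10)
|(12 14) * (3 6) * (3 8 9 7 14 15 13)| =9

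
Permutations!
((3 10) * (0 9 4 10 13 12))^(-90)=(0 9 4 10 3 13 12)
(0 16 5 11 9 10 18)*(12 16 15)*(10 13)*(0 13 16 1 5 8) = (0 15 12 1 5 11 9 16 8)(10 18 13) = [15, 5, 2, 3, 4, 11, 6, 7, 0, 16, 18, 9, 1, 10, 14, 12, 8, 17, 13]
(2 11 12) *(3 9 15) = (2 11 12)(3 9 15) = [0, 1, 11, 9, 4, 5, 6, 7, 8, 15, 10, 12, 2, 13, 14, 3]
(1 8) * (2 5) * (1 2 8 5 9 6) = (1 5 8 2 9 6) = [0, 5, 9, 3, 4, 8, 1, 7, 2, 6]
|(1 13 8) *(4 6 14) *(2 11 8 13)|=|(1 2 11 8)(4 6 14)|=12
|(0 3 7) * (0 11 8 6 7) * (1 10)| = 4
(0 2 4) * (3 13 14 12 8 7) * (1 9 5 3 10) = (0 2 4)(1 9 5 3 13 14 12 8 7 10) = [2, 9, 4, 13, 0, 3, 6, 10, 7, 5, 1, 11, 8, 14, 12]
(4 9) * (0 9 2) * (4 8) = (0 9 8 4 2) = [9, 1, 0, 3, 2, 5, 6, 7, 4, 8]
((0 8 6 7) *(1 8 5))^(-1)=(0 7 6 8 1 5)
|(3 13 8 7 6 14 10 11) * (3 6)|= 4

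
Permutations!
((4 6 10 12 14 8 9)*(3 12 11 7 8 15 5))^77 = ((3 12 14 15 5)(4 6 10 11 7 8 9))^77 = (3 14 5 12 15)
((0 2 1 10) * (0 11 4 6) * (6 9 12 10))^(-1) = ((0 2 1 6)(4 9 12 10 11))^(-1) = (0 6 1 2)(4 11 10 12 9)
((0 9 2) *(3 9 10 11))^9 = (0 3)(2 11)(9 10)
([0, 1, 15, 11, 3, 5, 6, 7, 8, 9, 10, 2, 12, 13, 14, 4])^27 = [0, 1, 4, 2, 11, 5, 6, 7, 8, 9, 10, 15, 12, 13, 14, 3]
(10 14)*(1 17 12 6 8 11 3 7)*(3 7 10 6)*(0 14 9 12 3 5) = (0 14 6 8 11 7 1 17 3 10 9 12 5) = [14, 17, 2, 10, 4, 0, 8, 1, 11, 12, 9, 7, 5, 13, 6, 15, 16, 3]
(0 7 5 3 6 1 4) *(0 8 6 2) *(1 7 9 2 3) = (0 9 2)(1 4 8 6 7 5) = [9, 4, 0, 3, 8, 1, 7, 5, 6, 2]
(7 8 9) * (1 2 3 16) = [0, 2, 3, 16, 4, 5, 6, 8, 9, 7, 10, 11, 12, 13, 14, 15, 1] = (1 2 3 16)(7 8 9)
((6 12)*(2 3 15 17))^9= (2 3 15 17)(6 12)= ((2 3 15 17)(6 12))^9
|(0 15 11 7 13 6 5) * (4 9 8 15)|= 10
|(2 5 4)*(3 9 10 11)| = 12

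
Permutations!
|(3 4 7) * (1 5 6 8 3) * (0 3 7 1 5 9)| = |(0 3 4 1 9)(5 6 8 7)| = 20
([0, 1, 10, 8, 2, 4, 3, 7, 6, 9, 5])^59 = [0, 1, 4, 6, 5, 10, 8, 7, 3, 9, 2]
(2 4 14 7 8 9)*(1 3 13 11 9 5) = (1 3 13 11 9 2 4 14 7 8 5) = [0, 3, 4, 13, 14, 1, 6, 8, 5, 2, 10, 9, 12, 11, 7]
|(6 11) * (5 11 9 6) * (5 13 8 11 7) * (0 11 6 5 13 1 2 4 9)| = 11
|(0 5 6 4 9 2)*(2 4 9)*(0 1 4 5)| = 3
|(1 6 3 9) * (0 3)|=|(0 3 9 1 6)|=5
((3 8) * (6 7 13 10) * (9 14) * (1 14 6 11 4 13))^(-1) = ((1 14 9 6 7)(3 8)(4 13 10 11))^(-1) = (1 7 6 9 14)(3 8)(4 11 10 13)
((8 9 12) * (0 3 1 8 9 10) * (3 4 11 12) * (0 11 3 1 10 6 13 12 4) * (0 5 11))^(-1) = ((0 5 11 4 3 10)(1 8 6 13 12 9))^(-1) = (0 10 3 4 11 5)(1 9 12 13 6 8)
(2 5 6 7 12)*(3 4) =(2 5 6 7 12)(3 4) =[0, 1, 5, 4, 3, 6, 7, 12, 8, 9, 10, 11, 2]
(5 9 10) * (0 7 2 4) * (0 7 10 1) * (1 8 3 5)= (0 10 1)(2 4 7)(3 5 9 8)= [10, 0, 4, 5, 7, 9, 6, 2, 3, 8, 1]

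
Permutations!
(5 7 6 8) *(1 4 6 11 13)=(1 4 6 8 5 7 11 13)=[0, 4, 2, 3, 6, 7, 8, 11, 5, 9, 10, 13, 12, 1]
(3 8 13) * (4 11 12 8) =(3 4 11 12 8 13) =[0, 1, 2, 4, 11, 5, 6, 7, 13, 9, 10, 12, 8, 3]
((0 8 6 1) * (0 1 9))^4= ((0 8 6 9))^4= (9)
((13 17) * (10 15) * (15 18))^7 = (10 18 15)(13 17)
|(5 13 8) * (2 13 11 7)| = 6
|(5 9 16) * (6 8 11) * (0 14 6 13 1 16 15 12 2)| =13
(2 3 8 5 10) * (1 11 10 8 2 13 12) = (1 11 10 13 12)(2 3)(5 8) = [0, 11, 3, 2, 4, 8, 6, 7, 5, 9, 13, 10, 1, 12]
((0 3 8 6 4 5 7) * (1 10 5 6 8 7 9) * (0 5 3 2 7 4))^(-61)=(0 6 4 3 10 1 9 5 7 2)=((0 2 7 5 9 1 10 3 4 6))^(-61)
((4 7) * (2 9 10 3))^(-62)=((2 9 10 3)(4 7))^(-62)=(2 10)(3 9)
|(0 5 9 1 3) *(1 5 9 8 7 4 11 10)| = 10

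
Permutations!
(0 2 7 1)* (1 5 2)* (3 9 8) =(0 1)(2 7 5)(3 9 8) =[1, 0, 7, 9, 4, 2, 6, 5, 3, 8]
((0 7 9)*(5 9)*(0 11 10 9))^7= (0 7 5)(9 11 10)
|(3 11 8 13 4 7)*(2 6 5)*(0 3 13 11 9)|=6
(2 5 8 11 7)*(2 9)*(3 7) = (2 5 8 11 3 7 9) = [0, 1, 5, 7, 4, 8, 6, 9, 11, 2, 10, 3]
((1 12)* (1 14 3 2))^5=((1 12 14 3 2))^5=(14)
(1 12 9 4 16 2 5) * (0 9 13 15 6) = (0 9 4 16 2 5 1 12 13 15 6) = [9, 12, 5, 3, 16, 1, 0, 7, 8, 4, 10, 11, 13, 15, 14, 6, 2]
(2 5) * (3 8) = (2 5)(3 8) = [0, 1, 5, 8, 4, 2, 6, 7, 3]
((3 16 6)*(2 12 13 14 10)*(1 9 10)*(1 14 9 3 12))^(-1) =(1 2 10 9 13 12 6 16 3)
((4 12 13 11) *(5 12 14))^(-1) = ((4 14 5 12 13 11))^(-1) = (4 11 13 12 5 14)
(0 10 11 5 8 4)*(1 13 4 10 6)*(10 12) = (0 6 1 13 4)(5 8 12 10 11) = [6, 13, 2, 3, 0, 8, 1, 7, 12, 9, 11, 5, 10, 4]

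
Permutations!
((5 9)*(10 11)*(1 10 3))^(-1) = ((1 10 11 3)(5 9))^(-1) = (1 3 11 10)(5 9)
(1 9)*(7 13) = (1 9)(7 13) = [0, 9, 2, 3, 4, 5, 6, 13, 8, 1, 10, 11, 12, 7]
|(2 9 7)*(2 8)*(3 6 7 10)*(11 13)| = |(2 9 10 3 6 7 8)(11 13)| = 14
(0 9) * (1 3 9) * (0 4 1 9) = (0 9 4 1 3) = [9, 3, 2, 0, 1, 5, 6, 7, 8, 4]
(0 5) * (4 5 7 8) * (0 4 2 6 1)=(0 7 8 2 6 1)(4 5)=[7, 0, 6, 3, 5, 4, 1, 8, 2]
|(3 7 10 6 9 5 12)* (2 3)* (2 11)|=|(2 3 7 10 6 9 5 12 11)|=9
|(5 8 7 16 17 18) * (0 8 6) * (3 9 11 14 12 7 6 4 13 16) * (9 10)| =42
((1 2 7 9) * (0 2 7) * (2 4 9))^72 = (9)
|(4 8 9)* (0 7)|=6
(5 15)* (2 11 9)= (2 11 9)(5 15)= [0, 1, 11, 3, 4, 15, 6, 7, 8, 2, 10, 9, 12, 13, 14, 5]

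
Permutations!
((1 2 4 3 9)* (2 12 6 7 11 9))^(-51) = ((1 12 6 7 11 9)(2 4 3))^(-51) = (1 7)(6 9)(11 12)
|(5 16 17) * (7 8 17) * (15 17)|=6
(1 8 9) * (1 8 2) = (1 2)(8 9) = [0, 2, 1, 3, 4, 5, 6, 7, 9, 8]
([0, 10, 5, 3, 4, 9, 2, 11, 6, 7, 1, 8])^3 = (1 10)(2 7 6 9 8 5 11)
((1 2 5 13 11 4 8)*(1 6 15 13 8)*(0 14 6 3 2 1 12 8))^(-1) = (0 5 2 3 8 12 4 11 13 15 6 14)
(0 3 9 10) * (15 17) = [3, 1, 2, 9, 4, 5, 6, 7, 8, 10, 0, 11, 12, 13, 14, 17, 16, 15] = (0 3 9 10)(15 17)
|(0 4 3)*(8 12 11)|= |(0 4 3)(8 12 11)|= 3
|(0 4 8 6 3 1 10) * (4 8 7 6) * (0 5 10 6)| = |(0 8 4 7)(1 6 3)(5 10)| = 12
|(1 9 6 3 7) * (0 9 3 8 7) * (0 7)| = |(0 9 6 8)(1 3 7)| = 12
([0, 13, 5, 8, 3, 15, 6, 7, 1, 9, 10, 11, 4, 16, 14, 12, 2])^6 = (1 12 16 3 5)(2 8 15 13 4)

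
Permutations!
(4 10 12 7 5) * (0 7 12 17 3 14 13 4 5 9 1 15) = (0 7 9 1 15)(3 14 13 4 10 17) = [7, 15, 2, 14, 10, 5, 6, 9, 8, 1, 17, 11, 12, 4, 13, 0, 16, 3]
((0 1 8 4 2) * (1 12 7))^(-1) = ((0 12 7 1 8 4 2))^(-1) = (0 2 4 8 1 7 12)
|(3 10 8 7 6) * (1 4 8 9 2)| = |(1 4 8 7 6 3 10 9 2)| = 9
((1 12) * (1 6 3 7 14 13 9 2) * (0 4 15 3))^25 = ((0 4 15 3 7 14 13 9 2 1 12 6))^25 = (0 4 15 3 7 14 13 9 2 1 12 6)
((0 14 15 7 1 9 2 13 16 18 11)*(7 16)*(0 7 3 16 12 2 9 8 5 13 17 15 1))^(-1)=((0 14 1 8 5 13 3 16 18 11 7)(2 17 15 12))^(-1)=(0 7 11 18 16 3 13 5 8 1 14)(2 12 15 17)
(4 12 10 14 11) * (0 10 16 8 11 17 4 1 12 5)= (0 10 14 17 4 5)(1 12 16 8 11)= [10, 12, 2, 3, 5, 0, 6, 7, 11, 9, 14, 1, 16, 13, 17, 15, 8, 4]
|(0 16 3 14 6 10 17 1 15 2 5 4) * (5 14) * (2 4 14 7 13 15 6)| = 20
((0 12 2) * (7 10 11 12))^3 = ((0 7 10 11 12 2))^3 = (0 11)(2 10)(7 12)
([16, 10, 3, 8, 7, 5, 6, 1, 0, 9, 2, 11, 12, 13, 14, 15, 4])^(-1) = (0 8 3 2 10 1 7 4 16)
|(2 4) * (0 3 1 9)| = 4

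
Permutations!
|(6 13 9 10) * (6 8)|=|(6 13 9 10 8)|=5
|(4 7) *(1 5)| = 2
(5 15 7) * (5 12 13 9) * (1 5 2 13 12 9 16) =[0, 5, 13, 3, 4, 15, 6, 9, 8, 2, 10, 11, 12, 16, 14, 7, 1] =(1 5 15 7 9 2 13 16)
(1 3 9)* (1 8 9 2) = (1 3 2)(8 9) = [0, 3, 1, 2, 4, 5, 6, 7, 9, 8]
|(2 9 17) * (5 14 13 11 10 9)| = |(2 5 14 13 11 10 9 17)| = 8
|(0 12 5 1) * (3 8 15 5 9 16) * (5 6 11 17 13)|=|(0 12 9 16 3 8 15 6 11 17 13 5 1)|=13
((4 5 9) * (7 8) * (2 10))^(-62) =((2 10)(4 5 9)(7 8))^(-62) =(10)(4 5 9)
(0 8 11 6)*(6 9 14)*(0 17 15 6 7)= [8, 1, 2, 3, 4, 5, 17, 0, 11, 14, 10, 9, 12, 13, 7, 6, 16, 15]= (0 8 11 9 14 7)(6 17 15)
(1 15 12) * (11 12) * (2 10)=(1 15 11 12)(2 10)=[0, 15, 10, 3, 4, 5, 6, 7, 8, 9, 2, 12, 1, 13, 14, 11]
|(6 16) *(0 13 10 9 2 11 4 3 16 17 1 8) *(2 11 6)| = 13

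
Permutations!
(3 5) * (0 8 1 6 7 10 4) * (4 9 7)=(0 8 1 6 4)(3 5)(7 10 9)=[8, 6, 2, 5, 0, 3, 4, 10, 1, 7, 9]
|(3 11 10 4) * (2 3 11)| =6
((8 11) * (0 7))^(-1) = ((0 7)(8 11))^(-1) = (0 7)(8 11)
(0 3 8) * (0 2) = (0 3 8 2) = [3, 1, 0, 8, 4, 5, 6, 7, 2]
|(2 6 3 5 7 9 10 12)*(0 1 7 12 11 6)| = 11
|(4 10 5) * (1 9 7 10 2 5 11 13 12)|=21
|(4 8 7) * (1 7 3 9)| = 6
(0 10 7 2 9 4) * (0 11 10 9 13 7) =(0 9 4 11 10)(2 13 7) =[9, 1, 13, 3, 11, 5, 6, 2, 8, 4, 0, 10, 12, 7]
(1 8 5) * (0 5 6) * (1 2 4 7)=(0 5 2 4 7 1 8 6)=[5, 8, 4, 3, 7, 2, 0, 1, 6]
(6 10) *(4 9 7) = (4 9 7)(6 10) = [0, 1, 2, 3, 9, 5, 10, 4, 8, 7, 6]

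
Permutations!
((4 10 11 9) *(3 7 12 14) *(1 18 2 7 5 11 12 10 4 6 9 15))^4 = (1 10 5 18 12 11 2 14 15 7 3)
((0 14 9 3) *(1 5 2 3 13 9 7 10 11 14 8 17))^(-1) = (0 3 2 5 1 17 8)(7 14 11 10)(9 13)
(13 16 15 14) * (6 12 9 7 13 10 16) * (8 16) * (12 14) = (6 14 10 8 16 15 12 9 7 13) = [0, 1, 2, 3, 4, 5, 14, 13, 16, 7, 8, 11, 9, 6, 10, 12, 15]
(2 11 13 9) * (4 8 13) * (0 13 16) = [13, 1, 11, 3, 8, 5, 6, 7, 16, 2, 10, 4, 12, 9, 14, 15, 0] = (0 13 9 2 11 4 8 16)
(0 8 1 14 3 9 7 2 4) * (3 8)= (0 3 9 7 2 4)(1 14 8)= [3, 14, 4, 9, 0, 5, 6, 2, 1, 7, 10, 11, 12, 13, 8]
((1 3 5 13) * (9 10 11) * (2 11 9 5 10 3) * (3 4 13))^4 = (1 3 13 5 4 11 9 2 10)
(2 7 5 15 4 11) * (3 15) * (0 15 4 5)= [15, 1, 7, 4, 11, 3, 6, 0, 8, 9, 10, 2, 12, 13, 14, 5]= (0 15 5 3 4 11 2 7)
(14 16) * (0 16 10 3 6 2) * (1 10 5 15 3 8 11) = (0 16 14 5 15 3 6 2)(1 10 8 11) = [16, 10, 0, 6, 4, 15, 2, 7, 11, 9, 8, 1, 12, 13, 5, 3, 14]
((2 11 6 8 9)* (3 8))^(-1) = (2 9 8 3 6 11)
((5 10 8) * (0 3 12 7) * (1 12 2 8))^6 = ((0 3 2 8 5 10 1 12 7))^6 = (0 1 8)(2 7 10)(3 12 5)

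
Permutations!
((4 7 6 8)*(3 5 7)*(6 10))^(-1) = ((3 5 7 10 6 8 4))^(-1) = (3 4 8 6 10 7 5)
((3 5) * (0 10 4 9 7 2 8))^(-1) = (0 8 2 7 9 4 10)(3 5)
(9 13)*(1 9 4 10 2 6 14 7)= (1 9 13 4 10 2 6 14 7)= [0, 9, 6, 3, 10, 5, 14, 1, 8, 13, 2, 11, 12, 4, 7]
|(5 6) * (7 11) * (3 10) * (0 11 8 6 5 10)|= |(0 11 7 8 6 10 3)|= 7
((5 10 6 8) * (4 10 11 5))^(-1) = (4 8 6 10)(5 11)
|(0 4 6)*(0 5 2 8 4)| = 5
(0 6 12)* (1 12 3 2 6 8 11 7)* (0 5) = (0 8 11 7 1 12 5)(2 6 3) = [8, 12, 6, 2, 4, 0, 3, 1, 11, 9, 10, 7, 5]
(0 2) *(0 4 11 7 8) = (0 2 4 11 7 8) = [2, 1, 4, 3, 11, 5, 6, 8, 0, 9, 10, 7]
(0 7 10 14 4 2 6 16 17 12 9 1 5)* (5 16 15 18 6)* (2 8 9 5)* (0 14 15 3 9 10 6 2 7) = (1 16 17 12 5 14 4 8 10 15 18 2 7 6 3 9) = [0, 16, 7, 9, 8, 14, 3, 6, 10, 1, 15, 11, 5, 13, 4, 18, 17, 12, 2]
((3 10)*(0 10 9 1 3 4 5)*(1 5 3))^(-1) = (0 5 9 3 4 10)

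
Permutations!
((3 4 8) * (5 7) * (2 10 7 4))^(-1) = (2 3 8 4 5 7 10) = ((2 10 7 5 4 8 3))^(-1)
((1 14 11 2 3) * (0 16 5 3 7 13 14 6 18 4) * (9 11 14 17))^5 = (0 6 5 4 1 16 18 3)(2 11 9 17 13 7)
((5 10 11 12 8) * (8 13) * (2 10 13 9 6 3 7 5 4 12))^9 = (13)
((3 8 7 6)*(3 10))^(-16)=((3 8 7 6 10))^(-16)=(3 10 6 7 8)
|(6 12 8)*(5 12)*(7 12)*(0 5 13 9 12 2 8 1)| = 10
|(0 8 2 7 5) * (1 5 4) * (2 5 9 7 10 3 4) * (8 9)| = 10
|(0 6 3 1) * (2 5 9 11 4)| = |(0 6 3 1)(2 5 9 11 4)| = 20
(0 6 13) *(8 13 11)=(0 6 11 8 13)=[6, 1, 2, 3, 4, 5, 11, 7, 13, 9, 10, 8, 12, 0]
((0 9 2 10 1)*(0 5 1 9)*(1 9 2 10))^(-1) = ((1 5 9 10 2))^(-1) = (1 2 10 9 5)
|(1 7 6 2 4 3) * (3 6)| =3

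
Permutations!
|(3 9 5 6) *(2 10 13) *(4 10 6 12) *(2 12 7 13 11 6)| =10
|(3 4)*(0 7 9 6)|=4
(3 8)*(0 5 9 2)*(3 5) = [3, 1, 0, 8, 4, 9, 6, 7, 5, 2] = (0 3 8 5 9 2)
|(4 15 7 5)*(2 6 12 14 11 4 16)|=|(2 6 12 14 11 4 15 7 5 16)|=10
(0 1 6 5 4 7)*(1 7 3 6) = [7, 1, 2, 6, 3, 4, 5, 0] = (0 7)(3 6 5 4)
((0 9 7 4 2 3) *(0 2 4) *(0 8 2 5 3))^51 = ((0 9 7 8 2)(3 5))^51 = (0 9 7 8 2)(3 5)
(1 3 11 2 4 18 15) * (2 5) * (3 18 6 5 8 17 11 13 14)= (1 18 15)(2 4 6 5)(3 13 14)(8 17 11)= [0, 18, 4, 13, 6, 2, 5, 7, 17, 9, 10, 8, 12, 14, 3, 1, 16, 11, 15]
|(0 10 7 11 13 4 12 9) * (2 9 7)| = |(0 10 2 9)(4 12 7 11 13)| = 20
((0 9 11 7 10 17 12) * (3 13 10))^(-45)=((0 9 11 7 3 13 10 17 12))^(-45)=(17)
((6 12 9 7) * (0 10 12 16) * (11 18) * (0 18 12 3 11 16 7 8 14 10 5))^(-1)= (0 5)(3 10 14 8 9 12 11)(6 7)(16 18)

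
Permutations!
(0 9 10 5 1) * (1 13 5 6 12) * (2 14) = (0 9 10 6 12 1)(2 14)(5 13) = [9, 0, 14, 3, 4, 13, 12, 7, 8, 10, 6, 11, 1, 5, 2]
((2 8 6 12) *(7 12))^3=(2 7 8 12 6)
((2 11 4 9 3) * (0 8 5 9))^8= (11)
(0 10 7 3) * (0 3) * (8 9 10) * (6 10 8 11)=(0 11 6 10 7)(8 9)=[11, 1, 2, 3, 4, 5, 10, 0, 9, 8, 7, 6]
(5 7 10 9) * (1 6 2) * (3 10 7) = (1 6 2)(3 10 9 5) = [0, 6, 1, 10, 4, 3, 2, 7, 8, 5, 9]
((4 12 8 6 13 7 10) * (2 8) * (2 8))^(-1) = (4 10 7 13 6 8 12) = ((4 12 8 6 13 7 10))^(-1)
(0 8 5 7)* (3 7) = (0 8 5 3 7) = [8, 1, 2, 7, 4, 3, 6, 0, 5]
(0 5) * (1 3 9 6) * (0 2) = (0 5 2)(1 3 9 6) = [5, 3, 0, 9, 4, 2, 1, 7, 8, 6]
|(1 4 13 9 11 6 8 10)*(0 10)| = |(0 10 1 4 13 9 11 6 8)| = 9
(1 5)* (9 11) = (1 5)(9 11) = [0, 5, 2, 3, 4, 1, 6, 7, 8, 11, 10, 9]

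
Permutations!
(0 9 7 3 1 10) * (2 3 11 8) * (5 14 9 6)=(0 6 5 14 9 7 11 8 2 3 1 10)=[6, 10, 3, 1, 4, 14, 5, 11, 2, 7, 0, 8, 12, 13, 9]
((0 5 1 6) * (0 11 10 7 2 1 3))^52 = ((0 5 3)(1 6 11 10 7 2))^52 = (0 5 3)(1 7 11)(2 10 6)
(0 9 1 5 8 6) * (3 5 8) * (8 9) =(0 8 6)(1 9)(3 5) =[8, 9, 2, 5, 4, 3, 0, 7, 6, 1]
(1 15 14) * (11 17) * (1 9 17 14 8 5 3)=[0, 15, 2, 1, 4, 3, 6, 7, 5, 17, 10, 14, 12, 13, 9, 8, 16, 11]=(1 15 8 5 3)(9 17 11 14)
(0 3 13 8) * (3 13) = (0 13 8) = [13, 1, 2, 3, 4, 5, 6, 7, 0, 9, 10, 11, 12, 8]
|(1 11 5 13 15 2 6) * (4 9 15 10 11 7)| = 28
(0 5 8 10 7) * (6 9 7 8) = (0 5 6 9 7)(8 10) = [5, 1, 2, 3, 4, 6, 9, 0, 10, 7, 8]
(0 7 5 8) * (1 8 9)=(0 7 5 9 1 8)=[7, 8, 2, 3, 4, 9, 6, 5, 0, 1]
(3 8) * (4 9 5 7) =(3 8)(4 9 5 7) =[0, 1, 2, 8, 9, 7, 6, 4, 3, 5]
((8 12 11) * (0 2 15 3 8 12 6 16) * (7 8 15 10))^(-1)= ((0 2 10 7 8 6 16)(3 15)(11 12))^(-1)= (0 16 6 8 7 10 2)(3 15)(11 12)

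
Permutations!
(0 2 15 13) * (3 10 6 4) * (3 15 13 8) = (0 2 13)(3 10 6 4 15 8) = [2, 1, 13, 10, 15, 5, 4, 7, 3, 9, 6, 11, 12, 0, 14, 8]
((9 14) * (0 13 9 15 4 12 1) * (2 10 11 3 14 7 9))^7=(0 15 10 1 14 2 12 3 13 4 11)(7 9)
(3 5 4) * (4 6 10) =(3 5 6 10 4) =[0, 1, 2, 5, 3, 6, 10, 7, 8, 9, 4]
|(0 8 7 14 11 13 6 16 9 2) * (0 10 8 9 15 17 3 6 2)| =|(0 9)(2 10 8 7 14 11 13)(3 6 16 15 17)| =70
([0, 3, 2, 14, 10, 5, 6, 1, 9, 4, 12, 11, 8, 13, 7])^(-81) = [0, 7, 2, 1, 9, 5, 6, 14, 12, 8, 4, 11, 10, 13, 3]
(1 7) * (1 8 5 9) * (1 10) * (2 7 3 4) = (1 3 4 2 7 8 5 9 10) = [0, 3, 7, 4, 2, 9, 6, 8, 5, 10, 1]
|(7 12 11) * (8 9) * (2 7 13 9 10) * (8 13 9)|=|(2 7 12 11 9 13 8 10)|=8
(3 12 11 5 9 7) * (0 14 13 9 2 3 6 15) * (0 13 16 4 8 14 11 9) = (0 11 5 2 3 12 9 7 6 15 13)(4 8 14 16) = [11, 1, 3, 12, 8, 2, 15, 6, 14, 7, 10, 5, 9, 0, 16, 13, 4]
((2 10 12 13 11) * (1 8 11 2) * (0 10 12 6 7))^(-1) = ((0 10 6 7)(1 8 11)(2 12 13))^(-1) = (0 7 6 10)(1 11 8)(2 13 12)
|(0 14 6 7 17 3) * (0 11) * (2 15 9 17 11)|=5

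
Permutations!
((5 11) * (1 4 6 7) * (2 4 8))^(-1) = (1 7 6 4 2 8)(5 11) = ((1 8 2 4 6 7)(5 11))^(-1)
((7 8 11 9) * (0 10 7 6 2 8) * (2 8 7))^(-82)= (0 2)(6 11)(7 10)(8 9)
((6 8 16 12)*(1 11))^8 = (16)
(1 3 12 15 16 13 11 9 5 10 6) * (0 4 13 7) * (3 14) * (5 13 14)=(0 4 14 3 12 15 16 7)(1 5 10 6)(9 13 11)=[4, 5, 2, 12, 14, 10, 1, 0, 8, 13, 6, 9, 15, 11, 3, 16, 7]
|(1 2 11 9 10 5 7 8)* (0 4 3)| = 24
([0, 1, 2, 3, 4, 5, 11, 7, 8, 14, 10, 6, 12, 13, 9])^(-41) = (6 11)(9 14)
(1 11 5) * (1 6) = (1 11 5 6) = [0, 11, 2, 3, 4, 6, 1, 7, 8, 9, 10, 5]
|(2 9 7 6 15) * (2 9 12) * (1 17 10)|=|(1 17 10)(2 12)(6 15 9 7)|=12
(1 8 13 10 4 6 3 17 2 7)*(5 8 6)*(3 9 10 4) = (1 6 9 10 3 17 2 7)(4 5 8 13) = [0, 6, 7, 17, 5, 8, 9, 1, 13, 10, 3, 11, 12, 4, 14, 15, 16, 2]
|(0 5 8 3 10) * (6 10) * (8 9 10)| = 12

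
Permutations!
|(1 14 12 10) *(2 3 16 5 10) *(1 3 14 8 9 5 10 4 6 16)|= 9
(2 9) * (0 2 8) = (0 2 9 8) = [2, 1, 9, 3, 4, 5, 6, 7, 0, 8]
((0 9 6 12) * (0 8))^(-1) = ((0 9 6 12 8))^(-1) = (0 8 12 6 9)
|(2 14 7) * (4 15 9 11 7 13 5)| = |(2 14 13 5 4 15 9 11 7)| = 9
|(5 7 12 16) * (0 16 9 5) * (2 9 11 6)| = |(0 16)(2 9 5 7 12 11 6)| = 14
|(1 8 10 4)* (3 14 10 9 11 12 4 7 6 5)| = |(1 8 9 11 12 4)(3 14 10 7 6 5)| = 6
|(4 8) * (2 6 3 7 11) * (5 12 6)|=14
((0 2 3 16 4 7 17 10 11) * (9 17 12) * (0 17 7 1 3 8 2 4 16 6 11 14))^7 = (0 10 11 3 4 14 17 6 1)(2 8)(7 12 9)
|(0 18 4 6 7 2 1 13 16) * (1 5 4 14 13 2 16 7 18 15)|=|(0 15 1 2 5 4 6 18 14 13 7 16)|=12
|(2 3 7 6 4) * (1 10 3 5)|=8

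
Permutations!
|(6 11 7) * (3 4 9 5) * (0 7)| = |(0 7 6 11)(3 4 9 5)| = 4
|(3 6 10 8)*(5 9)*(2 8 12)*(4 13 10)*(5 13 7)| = |(2 8 3 6 4 7 5 9 13 10 12)| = 11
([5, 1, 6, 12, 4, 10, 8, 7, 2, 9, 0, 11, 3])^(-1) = (0 10 5)(2 8 6)(3 12)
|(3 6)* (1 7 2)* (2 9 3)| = |(1 7 9 3 6 2)| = 6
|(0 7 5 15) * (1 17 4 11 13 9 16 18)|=|(0 7 5 15)(1 17 4 11 13 9 16 18)|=8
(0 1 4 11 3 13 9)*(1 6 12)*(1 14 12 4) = (0 6 4 11 3 13 9)(12 14) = [6, 1, 2, 13, 11, 5, 4, 7, 8, 0, 10, 3, 14, 9, 12]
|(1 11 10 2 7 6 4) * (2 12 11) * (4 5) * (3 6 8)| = 24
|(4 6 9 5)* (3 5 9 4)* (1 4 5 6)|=6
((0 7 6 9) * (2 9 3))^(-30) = (9)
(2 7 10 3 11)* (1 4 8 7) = (1 4 8 7 10 3 11 2) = [0, 4, 1, 11, 8, 5, 6, 10, 7, 9, 3, 2]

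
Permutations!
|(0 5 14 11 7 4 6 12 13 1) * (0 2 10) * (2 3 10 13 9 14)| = |(0 5 2 13 1 3 10)(4 6 12 9 14 11 7)| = 7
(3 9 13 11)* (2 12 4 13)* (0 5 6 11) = (0 5 6 11 3 9 2 12 4 13) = [5, 1, 12, 9, 13, 6, 11, 7, 8, 2, 10, 3, 4, 0]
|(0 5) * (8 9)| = |(0 5)(8 9)| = 2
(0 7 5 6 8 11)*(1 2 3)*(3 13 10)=(0 7 5 6 8 11)(1 2 13 10 3)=[7, 2, 13, 1, 4, 6, 8, 5, 11, 9, 3, 0, 12, 10]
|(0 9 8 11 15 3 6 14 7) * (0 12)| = 10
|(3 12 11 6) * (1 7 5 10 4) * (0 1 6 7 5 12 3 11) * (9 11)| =10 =|(0 1 5 10 4 6 9 11 7 12)|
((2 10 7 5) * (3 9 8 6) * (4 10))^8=(2 7 4 5 10)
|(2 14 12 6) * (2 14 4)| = 6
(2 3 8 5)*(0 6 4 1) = (0 6 4 1)(2 3 8 5) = [6, 0, 3, 8, 1, 2, 4, 7, 5]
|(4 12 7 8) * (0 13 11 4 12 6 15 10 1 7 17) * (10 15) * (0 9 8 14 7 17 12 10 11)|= |(0 13)(1 17 9 8 10)(4 6 11)(7 14)|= 30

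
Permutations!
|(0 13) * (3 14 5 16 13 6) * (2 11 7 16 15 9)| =12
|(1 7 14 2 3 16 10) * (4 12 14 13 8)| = |(1 7 13 8 4 12 14 2 3 16 10)| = 11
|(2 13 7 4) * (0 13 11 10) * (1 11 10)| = 6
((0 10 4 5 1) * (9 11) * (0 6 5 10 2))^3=(0 2)(4 10)(9 11)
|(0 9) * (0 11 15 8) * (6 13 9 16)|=8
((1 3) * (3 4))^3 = ((1 4 3))^3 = (4)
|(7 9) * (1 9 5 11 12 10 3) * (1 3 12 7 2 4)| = 12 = |(1 9 2 4)(5 11 7)(10 12)|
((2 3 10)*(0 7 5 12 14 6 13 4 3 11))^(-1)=(0 11 2 10 3 4 13 6 14 12 5 7)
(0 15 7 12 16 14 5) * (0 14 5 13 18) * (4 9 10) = [15, 1, 2, 3, 9, 14, 6, 12, 8, 10, 4, 11, 16, 18, 13, 7, 5, 17, 0] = (0 15 7 12 16 5 14 13 18)(4 9 10)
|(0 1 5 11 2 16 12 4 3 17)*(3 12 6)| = 18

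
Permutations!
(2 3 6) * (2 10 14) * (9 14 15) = (2 3 6 10 15 9 14) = [0, 1, 3, 6, 4, 5, 10, 7, 8, 14, 15, 11, 12, 13, 2, 9]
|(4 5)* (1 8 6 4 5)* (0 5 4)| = 6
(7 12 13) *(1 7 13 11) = (13)(1 7 12 11) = [0, 7, 2, 3, 4, 5, 6, 12, 8, 9, 10, 1, 11, 13]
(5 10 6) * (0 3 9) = (0 3 9)(5 10 6) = [3, 1, 2, 9, 4, 10, 5, 7, 8, 0, 6]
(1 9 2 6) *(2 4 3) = (1 9 4 3 2 6) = [0, 9, 6, 2, 3, 5, 1, 7, 8, 4]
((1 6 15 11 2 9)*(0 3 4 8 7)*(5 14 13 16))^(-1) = (0 7 8 4 3)(1 9 2 11 15 6)(5 16 13 14)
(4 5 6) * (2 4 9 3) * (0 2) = (0 2 4 5 6 9 3) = [2, 1, 4, 0, 5, 6, 9, 7, 8, 3]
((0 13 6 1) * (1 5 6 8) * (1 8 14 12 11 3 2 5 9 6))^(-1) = ((0 13 14 12 11 3 2 5 1)(6 9))^(-1) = (0 1 5 2 3 11 12 14 13)(6 9)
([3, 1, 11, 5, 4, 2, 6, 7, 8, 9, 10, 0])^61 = (0 3 5 2 11)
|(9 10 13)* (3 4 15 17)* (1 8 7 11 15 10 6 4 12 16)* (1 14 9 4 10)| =15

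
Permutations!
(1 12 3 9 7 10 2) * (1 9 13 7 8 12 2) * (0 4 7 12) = [4, 2, 9, 13, 7, 5, 6, 10, 0, 8, 1, 11, 3, 12] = (0 4 7 10 1 2 9 8)(3 13 12)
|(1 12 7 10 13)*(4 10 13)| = |(1 12 7 13)(4 10)| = 4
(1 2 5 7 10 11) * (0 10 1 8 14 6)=[10, 2, 5, 3, 4, 7, 0, 1, 14, 9, 11, 8, 12, 13, 6]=(0 10 11 8 14 6)(1 2 5 7)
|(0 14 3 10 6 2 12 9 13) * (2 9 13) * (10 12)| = 20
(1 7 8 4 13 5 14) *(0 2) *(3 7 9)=(0 2)(1 9 3 7 8 4 13 5 14)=[2, 9, 0, 7, 13, 14, 6, 8, 4, 3, 10, 11, 12, 5, 1]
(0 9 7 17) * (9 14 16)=(0 14 16 9 7 17)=[14, 1, 2, 3, 4, 5, 6, 17, 8, 7, 10, 11, 12, 13, 16, 15, 9, 0]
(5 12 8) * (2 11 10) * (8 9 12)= (2 11 10)(5 8)(9 12)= [0, 1, 11, 3, 4, 8, 6, 7, 5, 12, 2, 10, 9]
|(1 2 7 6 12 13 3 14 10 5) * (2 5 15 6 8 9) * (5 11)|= 84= |(1 11 5)(2 7 8 9)(3 14 10 15 6 12 13)|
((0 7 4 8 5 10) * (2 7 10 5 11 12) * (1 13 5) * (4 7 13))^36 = (1 12)(2 4)(5 11)(8 13)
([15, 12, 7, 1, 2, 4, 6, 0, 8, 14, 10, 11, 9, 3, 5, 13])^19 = [14, 7, 12, 2, 1, 3, 6, 9, 8, 15, 10, 11, 0, 4, 13, 5]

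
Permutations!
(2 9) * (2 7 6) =(2 9 7 6) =[0, 1, 9, 3, 4, 5, 2, 6, 8, 7]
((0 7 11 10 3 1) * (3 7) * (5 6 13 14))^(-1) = (0 1 3)(5 14 13 6)(7 10 11)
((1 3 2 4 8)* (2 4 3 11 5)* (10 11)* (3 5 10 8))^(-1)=((1 8)(2 5)(3 4)(10 11))^(-1)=(1 8)(2 5)(3 4)(10 11)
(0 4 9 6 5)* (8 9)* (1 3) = (0 4 8 9 6 5)(1 3) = [4, 3, 2, 1, 8, 0, 5, 7, 9, 6]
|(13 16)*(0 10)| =|(0 10)(13 16)| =2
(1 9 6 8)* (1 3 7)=(1 9 6 8 3 7)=[0, 9, 2, 7, 4, 5, 8, 1, 3, 6]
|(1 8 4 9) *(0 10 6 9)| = 7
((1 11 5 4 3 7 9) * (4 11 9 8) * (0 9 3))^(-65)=(0 8 3 9 4 7 1)(5 11)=((0 9 1 3 7 8 4)(5 11))^(-65)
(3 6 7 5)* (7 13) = (3 6 13 7 5) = [0, 1, 2, 6, 4, 3, 13, 5, 8, 9, 10, 11, 12, 7]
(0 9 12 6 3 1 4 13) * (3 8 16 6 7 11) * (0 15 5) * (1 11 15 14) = [9, 4, 2, 11, 13, 0, 8, 15, 16, 12, 10, 3, 7, 14, 1, 5, 6] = (0 9 12 7 15 5)(1 4 13 14)(3 11)(6 8 16)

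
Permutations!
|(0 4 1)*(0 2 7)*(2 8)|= 6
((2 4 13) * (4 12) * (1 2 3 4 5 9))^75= ((1 2 12 5 9)(3 4 13))^75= (13)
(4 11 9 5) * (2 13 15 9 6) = (2 13 15 9 5 4 11 6) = [0, 1, 13, 3, 11, 4, 2, 7, 8, 5, 10, 6, 12, 15, 14, 9]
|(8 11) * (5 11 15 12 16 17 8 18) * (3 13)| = 30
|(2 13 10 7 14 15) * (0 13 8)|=|(0 13 10 7 14 15 2 8)|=8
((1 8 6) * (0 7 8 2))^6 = (8)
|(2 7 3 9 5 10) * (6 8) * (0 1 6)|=|(0 1 6 8)(2 7 3 9 5 10)|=12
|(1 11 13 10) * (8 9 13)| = |(1 11 8 9 13 10)| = 6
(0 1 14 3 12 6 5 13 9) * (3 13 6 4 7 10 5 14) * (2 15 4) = (0 1 3 12 2 15 4 7 10 5 6 14 13 9) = [1, 3, 15, 12, 7, 6, 14, 10, 8, 0, 5, 11, 2, 9, 13, 4]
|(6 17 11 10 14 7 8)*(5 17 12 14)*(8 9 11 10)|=21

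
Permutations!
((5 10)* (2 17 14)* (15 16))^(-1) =((2 17 14)(5 10)(15 16))^(-1) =(2 14 17)(5 10)(15 16)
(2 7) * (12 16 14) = (2 7)(12 16 14) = [0, 1, 7, 3, 4, 5, 6, 2, 8, 9, 10, 11, 16, 13, 12, 15, 14]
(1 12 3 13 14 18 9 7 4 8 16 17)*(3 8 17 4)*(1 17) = (1 12 8 16 4)(3 13 14 18 9 7) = [0, 12, 2, 13, 1, 5, 6, 3, 16, 7, 10, 11, 8, 14, 18, 15, 4, 17, 9]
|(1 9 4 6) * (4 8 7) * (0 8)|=7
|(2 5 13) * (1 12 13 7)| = 6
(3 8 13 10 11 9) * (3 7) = (3 8 13 10 11 9 7) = [0, 1, 2, 8, 4, 5, 6, 3, 13, 7, 11, 9, 12, 10]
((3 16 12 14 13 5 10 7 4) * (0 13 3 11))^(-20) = (16)(0 13 5 10 7 4 11) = ((0 13 5 10 7 4 11)(3 16 12 14))^(-20)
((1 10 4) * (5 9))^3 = (10)(5 9)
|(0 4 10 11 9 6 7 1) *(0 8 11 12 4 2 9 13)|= |(0 2 9 6 7 1 8 11 13)(4 10 12)|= 9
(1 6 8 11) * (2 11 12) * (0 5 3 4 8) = (0 5 3 4 8 12 2 11 1 6) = [5, 6, 11, 4, 8, 3, 0, 7, 12, 9, 10, 1, 2]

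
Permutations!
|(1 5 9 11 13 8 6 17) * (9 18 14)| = 10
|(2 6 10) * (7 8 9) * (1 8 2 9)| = |(1 8)(2 6 10 9 7)| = 10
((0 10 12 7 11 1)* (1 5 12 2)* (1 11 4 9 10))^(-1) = (0 1)(2 10 9 4 7 12 5 11)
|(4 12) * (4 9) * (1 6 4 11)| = |(1 6 4 12 9 11)| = 6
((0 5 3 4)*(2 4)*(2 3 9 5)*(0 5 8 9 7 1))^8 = ((0 2 4 5 7 1)(8 9))^8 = (9)(0 4 7)(1 2 5)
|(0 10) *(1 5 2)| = 6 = |(0 10)(1 5 2)|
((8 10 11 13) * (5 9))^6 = ((5 9)(8 10 11 13))^6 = (8 11)(10 13)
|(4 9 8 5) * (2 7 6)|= 12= |(2 7 6)(4 9 8 5)|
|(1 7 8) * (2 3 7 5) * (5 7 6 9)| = 15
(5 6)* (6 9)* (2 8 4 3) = (2 8 4 3)(5 9 6) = [0, 1, 8, 2, 3, 9, 5, 7, 4, 6]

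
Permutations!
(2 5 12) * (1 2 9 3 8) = (1 2 5 12 9 3 8) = [0, 2, 5, 8, 4, 12, 6, 7, 1, 3, 10, 11, 9]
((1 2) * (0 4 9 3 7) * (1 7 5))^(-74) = (0 2 5 9)(1 3 4 7)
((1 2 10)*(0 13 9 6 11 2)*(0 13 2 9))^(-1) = ((0 2 10 1 13)(6 11 9))^(-1) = (0 13 1 10 2)(6 9 11)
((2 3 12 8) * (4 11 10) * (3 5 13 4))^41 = ((2 5 13 4 11 10 3 12 8))^41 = (2 10 5 3 13 12 4 8 11)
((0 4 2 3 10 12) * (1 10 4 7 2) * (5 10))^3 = (0 3 5)(1 12 2)(4 10 7) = ((0 7 2 3 4 1 5 10 12))^3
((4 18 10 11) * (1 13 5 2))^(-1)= (1 2 5 13)(4 11 10 18)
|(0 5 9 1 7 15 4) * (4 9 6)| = |(0 5 6 4)(1 7 15 9)| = 4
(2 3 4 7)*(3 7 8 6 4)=[0, 1, 7, 3, 8, 5, 4, 2, 6]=(2 7)(4 8 6)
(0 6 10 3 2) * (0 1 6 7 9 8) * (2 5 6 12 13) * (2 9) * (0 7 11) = (0 11)(1 12 13 9 8 7 2)(3 5 6 10) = [11, 12, 1, 5, 4, 6, 10, 2, 7, 8, 3, 0, 13, 9]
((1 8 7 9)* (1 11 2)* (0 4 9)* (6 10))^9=(0 4 9 11 2 1 8 7)(6 10)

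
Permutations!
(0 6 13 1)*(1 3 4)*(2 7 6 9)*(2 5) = (0 9 5 2 7 6 13 3 4 1) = [9, 0, 7, 4, 1, 2, 13, 6, 8, 5, 10, 11, 12, 3]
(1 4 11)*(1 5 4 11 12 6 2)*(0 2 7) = (0 2 1 11 5 4 12 6 7) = [2, 11, 1, 3, 12, 4, 7, 0, 8, 9, 10, 5, 6]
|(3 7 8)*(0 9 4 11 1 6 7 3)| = |(0 9 4 11 1 6 7 8)| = 8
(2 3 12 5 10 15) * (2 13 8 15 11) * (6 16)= (2 3 12 5 10 11)(6 16)(8 15 13)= [0, 1, 3, 12, 4, 10, 16, 7, 15, 9, 11, 2, 5, 8, 14, 13, 6]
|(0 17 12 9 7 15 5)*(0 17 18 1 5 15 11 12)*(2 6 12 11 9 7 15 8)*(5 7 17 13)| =22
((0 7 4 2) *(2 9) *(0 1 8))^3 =(0 9 8 4 1 7 2)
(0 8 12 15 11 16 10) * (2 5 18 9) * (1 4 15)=(0 8 12 1 4 15 11 16 10)(2 5 18 9)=[8, 4, 5, 3, 15, 18, 6, 7, 12, 2, 0, 16, 1, 13, 14, 11, 10, 17, 9]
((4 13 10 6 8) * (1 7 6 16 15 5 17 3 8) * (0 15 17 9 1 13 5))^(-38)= (1 5 8 17 10 6)(3 16 13 7 9 4)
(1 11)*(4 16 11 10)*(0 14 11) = (0 14 11 1 10 4 16) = [14, 10, 2, 3, 16, 5, 6, 7, 8, 9, 4, 1, 12, 13, 11, 15, 0]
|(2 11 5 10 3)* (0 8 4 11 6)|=|(0 8 4 11 5 10 3 2 6)|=9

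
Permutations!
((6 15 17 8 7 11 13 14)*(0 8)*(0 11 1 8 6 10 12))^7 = ((0 6 15 17 11 13 14 10 12)(1 8 7))^7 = (0 10 13 17 6 12 14 11 15)(1 8 7)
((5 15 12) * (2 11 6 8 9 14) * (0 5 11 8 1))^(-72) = ((0 5 15 12 11 6 1)(2 8 9 14))^(-72) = (0 6 12 5 1 11 15)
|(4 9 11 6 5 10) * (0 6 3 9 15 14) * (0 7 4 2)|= 60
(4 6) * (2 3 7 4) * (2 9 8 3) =[0, 1, 2, 7, 6, 5, 9, 4, 3, 8] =(3 7 4 6 9 8)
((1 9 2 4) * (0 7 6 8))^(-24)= ((0 7 6 8)(1 9 2 4))^(-24)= (9)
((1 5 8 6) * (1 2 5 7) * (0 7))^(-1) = ((0 7 1)(2 5 8 6))^(-1) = (0 1 7)(2 6 8 5)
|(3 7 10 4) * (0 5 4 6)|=7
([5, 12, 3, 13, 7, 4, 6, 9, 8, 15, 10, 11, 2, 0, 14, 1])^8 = [2, 7, 15, 1, 13, 3, 6, 0, 8, 5, 10, 11, 9, 12, 14, 4]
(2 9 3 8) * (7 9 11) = (2 11 7 9 3 8) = [0, 1, 11, 8, 4, 5, 6, 9, 2, 3, 10, 7]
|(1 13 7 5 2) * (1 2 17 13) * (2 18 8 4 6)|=20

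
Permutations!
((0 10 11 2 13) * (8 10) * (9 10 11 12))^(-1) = ((0 8 11 2 13)(9 10 12))^(-1) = (0 13 2 11 8)(9 12 10)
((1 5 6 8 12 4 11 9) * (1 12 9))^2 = (1 6 9 4)(5 8 12 11)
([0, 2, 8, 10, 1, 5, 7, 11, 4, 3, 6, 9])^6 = (11)(1 8)(2 4)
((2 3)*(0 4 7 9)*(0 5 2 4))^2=((2 3 4 7 9 5))^2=(2 4 9)(3 7 5)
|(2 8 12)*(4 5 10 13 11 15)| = 6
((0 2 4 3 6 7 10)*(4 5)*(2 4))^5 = ((0 4 3 6 7 10)(2 5))^5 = (0 10 7 6 3 4)(2 5)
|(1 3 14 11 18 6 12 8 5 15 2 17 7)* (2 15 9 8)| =30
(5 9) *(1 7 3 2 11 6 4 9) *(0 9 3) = [9, 7, 11, 2, 3, 1, 4, 0, 8, 5, 10, 6] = (0 9 5 1 7)(2 11 6 4 3)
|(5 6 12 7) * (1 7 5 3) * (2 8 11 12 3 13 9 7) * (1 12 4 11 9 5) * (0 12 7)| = 30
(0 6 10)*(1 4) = (0 6 10)(1 4) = [6, 4, 2, 3, 1, 5, 10, 7, 8, 9, 0]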